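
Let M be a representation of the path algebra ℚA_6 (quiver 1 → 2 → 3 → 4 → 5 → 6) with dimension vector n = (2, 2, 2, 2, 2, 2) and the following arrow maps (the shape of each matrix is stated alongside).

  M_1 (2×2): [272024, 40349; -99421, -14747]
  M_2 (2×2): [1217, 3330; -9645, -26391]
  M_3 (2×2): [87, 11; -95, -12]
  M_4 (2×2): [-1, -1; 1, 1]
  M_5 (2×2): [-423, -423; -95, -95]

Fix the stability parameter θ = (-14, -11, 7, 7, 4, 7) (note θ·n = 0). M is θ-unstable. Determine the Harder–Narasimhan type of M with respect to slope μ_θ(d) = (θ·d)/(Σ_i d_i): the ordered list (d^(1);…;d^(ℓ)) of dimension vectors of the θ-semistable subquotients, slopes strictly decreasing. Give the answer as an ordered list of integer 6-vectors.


Barcode: M ≅ I[1,4], I[1,5], I[5,6], I[6,6]. HN layers by μ_θ (5 steps, strictly decreasing):
  μ^(1)=7; μ^(2)=6; μ^(3)=4; μ^(4)=-11; μ^(5)=-14

((0, 0, 1, 1, 0, 2); (0, 0, 1, 1, 1, 0); (0, 0, 0, 0, 1, 0); (0, 2, 0, 0, 0, 0); (2, 0, 0, 0, 0, 0))


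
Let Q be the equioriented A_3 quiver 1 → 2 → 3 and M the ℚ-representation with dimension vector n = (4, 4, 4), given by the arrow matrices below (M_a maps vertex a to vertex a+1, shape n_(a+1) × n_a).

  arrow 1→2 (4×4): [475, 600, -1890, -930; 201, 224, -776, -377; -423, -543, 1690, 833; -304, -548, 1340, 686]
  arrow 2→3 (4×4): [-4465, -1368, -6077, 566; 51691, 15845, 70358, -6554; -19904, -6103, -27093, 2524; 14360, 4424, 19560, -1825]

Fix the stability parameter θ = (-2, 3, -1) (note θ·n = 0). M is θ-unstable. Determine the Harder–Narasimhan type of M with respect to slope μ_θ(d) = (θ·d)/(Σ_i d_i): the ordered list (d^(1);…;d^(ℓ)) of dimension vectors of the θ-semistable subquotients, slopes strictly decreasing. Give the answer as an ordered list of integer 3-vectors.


Via rank(M_{q-1}∘⋯∘M_p): M ≅ I[1,1], I[1,2], I[1,3]^2, I[2,3], I[3,3].
μ_θ-semistable layers: μ^(1)=3; μ^(2)=1; μ^(3)=-1; μ^(4)=-2

((0, 1, 0); (0, 3, 3); (0, 0, 1); (4, 0, 0))


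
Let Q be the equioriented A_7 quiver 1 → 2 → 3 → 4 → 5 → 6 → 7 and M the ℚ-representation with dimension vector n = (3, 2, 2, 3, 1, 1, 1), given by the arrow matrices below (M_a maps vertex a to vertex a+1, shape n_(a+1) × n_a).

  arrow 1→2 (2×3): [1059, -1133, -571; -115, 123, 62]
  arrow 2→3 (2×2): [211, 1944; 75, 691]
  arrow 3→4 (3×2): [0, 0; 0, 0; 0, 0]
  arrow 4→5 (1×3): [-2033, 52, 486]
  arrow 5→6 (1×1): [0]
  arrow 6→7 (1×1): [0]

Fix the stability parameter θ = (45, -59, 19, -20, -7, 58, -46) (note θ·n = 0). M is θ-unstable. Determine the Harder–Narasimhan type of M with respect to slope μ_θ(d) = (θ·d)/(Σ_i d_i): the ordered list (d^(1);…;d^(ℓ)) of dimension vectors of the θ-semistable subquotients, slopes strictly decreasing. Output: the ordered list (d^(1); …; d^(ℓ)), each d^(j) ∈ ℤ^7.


Barcode: M ≅ I[1,1], I[1,3]^2, I[4,4]^2, I[4,5], I[6,6], I[7,7]. HN layers by μ_θ (6 steps, strictly decreasing):
  μ^(1)=58; μ^(2)=45; μ^(3)=19; μ^(4)=-7; μ^(5)=-20; μ^(6)=-46

((0, 0, 0, 0, 0, 1, 0); (1, 0, 0, 0, 0, 0, 0); (0, 0, 2, 0, 0, 0, 0); (2, 2, 0, 0, 1, 0, 0); (0, 0, 0, 3, 0, 0, 0); (0, 0, 0, 0, 0, 0, 1))


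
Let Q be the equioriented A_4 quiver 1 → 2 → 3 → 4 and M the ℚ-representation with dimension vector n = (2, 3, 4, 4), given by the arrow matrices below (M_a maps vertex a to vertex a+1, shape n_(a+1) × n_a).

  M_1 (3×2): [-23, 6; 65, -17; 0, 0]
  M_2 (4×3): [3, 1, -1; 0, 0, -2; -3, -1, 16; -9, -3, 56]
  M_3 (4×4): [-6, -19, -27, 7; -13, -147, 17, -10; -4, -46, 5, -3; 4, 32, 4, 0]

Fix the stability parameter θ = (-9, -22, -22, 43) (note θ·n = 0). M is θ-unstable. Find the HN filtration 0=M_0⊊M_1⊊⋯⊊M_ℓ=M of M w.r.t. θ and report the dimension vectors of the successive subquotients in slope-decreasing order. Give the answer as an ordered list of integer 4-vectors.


Interval decomposition of M: I[1,2], I[1,3], I[2,4], I[3,4]^2, I[4,4].
HN type (ℓ=4): μ^(1)=43; μ^(2)=-31/2; μ^(3)=-53/3; μ^(4)=-22

((0, 0, 0, 4); (1, 1, 0, 0); (1, 1, 1, 0); (0, 1, 3, 0))


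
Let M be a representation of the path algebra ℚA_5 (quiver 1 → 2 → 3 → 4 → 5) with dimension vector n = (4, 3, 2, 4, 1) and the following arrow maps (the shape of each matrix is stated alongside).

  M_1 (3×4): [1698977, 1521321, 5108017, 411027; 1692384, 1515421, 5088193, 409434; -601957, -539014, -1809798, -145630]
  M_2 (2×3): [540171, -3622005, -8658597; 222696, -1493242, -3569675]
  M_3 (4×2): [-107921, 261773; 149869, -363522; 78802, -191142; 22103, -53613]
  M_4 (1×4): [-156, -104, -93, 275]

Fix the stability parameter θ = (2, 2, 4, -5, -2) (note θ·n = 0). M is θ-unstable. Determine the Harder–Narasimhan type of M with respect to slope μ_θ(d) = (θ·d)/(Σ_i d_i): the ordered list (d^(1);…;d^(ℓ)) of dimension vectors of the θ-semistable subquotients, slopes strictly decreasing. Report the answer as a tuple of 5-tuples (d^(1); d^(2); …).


Via rank(M_{q-1}∘⋯∘M_p): M ≅ I[1,1], I[1,2], I[1,4], I[1,5], I[4,4]^2.
μ_θ-semistable layers: μ^(1)=2; μ^(2)=3/4; μ^(3)=1/5; μ^(4)=-5

((2, 1, 0, 0, 0); (1, 1, 1, 1, 0); (1, 1, 1, 1, 1); (0, 0, 0, 2, 0))


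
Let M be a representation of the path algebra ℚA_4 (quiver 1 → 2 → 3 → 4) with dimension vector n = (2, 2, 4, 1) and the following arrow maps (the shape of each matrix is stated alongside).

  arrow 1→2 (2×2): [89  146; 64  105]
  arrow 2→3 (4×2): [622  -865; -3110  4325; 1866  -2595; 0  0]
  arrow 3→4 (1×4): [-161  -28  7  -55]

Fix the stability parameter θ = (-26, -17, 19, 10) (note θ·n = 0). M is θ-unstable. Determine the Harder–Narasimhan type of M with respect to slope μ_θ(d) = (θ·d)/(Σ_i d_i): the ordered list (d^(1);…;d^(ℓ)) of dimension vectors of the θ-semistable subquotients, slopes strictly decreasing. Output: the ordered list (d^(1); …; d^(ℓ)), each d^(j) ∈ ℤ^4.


Interval decomposition of M: I[1,2], I[1,3], I[3,3]^2, I[3,4].
HN type (ℓ=4): μ^(1)=19; μ^(2)=29/2; μ^(3)=-17; μ^(4)=-26

((0, 0, 3, 0); (0, 0, 1, 1); (0, 2, 0, 0); (2, 0, 0, 0))


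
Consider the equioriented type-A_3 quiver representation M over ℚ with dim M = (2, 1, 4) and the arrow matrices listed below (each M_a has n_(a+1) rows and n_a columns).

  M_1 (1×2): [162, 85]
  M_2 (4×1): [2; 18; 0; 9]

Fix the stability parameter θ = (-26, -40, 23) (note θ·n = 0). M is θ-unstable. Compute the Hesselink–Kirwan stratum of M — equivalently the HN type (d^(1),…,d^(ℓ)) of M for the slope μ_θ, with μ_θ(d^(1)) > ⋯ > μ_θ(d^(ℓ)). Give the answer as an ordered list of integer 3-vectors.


Interval decomposition of M: I[1,1], I[1,3], I[3,3]^3.
HN type (ℓ=3): μ^(1)=23; μ^(2)=-26; μ^(3)=-33

((0, 0, 4); (1, 0, 0); (1, 1, 0))


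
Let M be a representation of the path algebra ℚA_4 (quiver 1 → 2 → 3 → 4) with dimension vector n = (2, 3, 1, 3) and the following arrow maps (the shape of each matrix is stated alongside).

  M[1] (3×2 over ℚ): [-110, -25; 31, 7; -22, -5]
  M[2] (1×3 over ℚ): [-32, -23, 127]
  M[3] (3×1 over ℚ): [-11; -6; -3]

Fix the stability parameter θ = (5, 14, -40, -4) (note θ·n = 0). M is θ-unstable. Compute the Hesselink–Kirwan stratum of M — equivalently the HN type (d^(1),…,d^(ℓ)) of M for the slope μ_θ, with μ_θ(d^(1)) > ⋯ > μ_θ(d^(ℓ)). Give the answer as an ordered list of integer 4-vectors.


Barcode: M ≅ I[1,2], I[1,4], I[2,2], I[4,4]^2. HN layers by μ_θ (4 steps, strictly decreasing):
  μ^(1)=14; μ^(2)=5; μ^(3)=-4; μ^(4)=-7

((0, 2, 0, 0); (1, 0, 0, 0); (0, 0, 0, 3); (1, 1, 1, 0))


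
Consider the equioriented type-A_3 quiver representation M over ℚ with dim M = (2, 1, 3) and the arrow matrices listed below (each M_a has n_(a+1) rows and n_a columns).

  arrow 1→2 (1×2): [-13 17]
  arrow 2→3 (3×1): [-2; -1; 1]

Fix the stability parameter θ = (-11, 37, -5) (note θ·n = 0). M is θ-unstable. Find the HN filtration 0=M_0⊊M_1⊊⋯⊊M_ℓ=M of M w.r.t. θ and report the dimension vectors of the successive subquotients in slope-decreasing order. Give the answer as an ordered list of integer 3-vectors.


Barcode: M ≅ I[1,1], I[1,3], I[3,3]^2. HN layers by μ_θ (3 steps, strictly decreasing):
  μ^(1)=16; μ^(2)=-5; μ^(3)=-11

((0, 1, 1); (0, 0, 2); (2, 0, 0))


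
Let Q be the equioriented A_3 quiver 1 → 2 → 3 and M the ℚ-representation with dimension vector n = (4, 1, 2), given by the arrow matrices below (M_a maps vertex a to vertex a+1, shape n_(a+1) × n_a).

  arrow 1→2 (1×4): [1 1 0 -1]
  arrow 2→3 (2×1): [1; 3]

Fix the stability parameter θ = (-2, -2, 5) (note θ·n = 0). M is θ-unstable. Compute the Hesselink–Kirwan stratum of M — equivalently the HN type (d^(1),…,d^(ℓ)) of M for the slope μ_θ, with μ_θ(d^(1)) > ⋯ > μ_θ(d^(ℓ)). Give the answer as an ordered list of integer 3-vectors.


Interval decomposition of M: I[1,1]^3, I[1,3], I[3,3].
HN type (ℓ=2): μ^(1)=5; μ^(2)=-2

((0, 0, 2); (4, 1, 0))


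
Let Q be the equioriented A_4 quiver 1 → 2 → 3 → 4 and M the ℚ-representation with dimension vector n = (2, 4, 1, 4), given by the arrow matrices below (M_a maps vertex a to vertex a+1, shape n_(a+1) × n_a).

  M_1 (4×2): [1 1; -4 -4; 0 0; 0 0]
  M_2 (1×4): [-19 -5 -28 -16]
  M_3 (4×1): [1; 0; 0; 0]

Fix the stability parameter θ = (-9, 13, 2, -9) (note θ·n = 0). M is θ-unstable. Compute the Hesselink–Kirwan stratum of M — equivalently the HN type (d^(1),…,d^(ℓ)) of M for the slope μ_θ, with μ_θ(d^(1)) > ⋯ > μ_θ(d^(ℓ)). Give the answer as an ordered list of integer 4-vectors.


Via rank(M_{q-1}∘⋯∘M_p): M ≅ I[1,1], I[1,4], I[2,2]^3, I[4,4]^3.
μ_θ-semistable layers: μ^(1)=13; μ^(2)=2; μ^(3)=-9

((0, 3, 0, 0); (0, 1, 1, 1); (2, 0, 0, 3))


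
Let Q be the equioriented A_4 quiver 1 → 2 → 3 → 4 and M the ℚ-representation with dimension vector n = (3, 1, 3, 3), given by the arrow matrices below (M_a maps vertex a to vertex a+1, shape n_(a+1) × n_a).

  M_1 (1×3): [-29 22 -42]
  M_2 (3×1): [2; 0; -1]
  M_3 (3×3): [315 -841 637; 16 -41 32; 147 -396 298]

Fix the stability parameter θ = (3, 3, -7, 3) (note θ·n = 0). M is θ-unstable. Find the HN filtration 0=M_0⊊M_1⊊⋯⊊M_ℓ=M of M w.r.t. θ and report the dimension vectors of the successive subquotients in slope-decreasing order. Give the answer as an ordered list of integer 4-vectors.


Via rank(M_{q-1}∘⋯∘M_p): M ≅ I[1,1]^2, I[1,4], I[3,4]^2.
μ_θ-semistable layers: μ^(1)=3; μ^(2)=-1/3; μ^(3)=-7

((2, 0, 0, 3); (1, 1, 1, 0); (0, 0, 2, 0))


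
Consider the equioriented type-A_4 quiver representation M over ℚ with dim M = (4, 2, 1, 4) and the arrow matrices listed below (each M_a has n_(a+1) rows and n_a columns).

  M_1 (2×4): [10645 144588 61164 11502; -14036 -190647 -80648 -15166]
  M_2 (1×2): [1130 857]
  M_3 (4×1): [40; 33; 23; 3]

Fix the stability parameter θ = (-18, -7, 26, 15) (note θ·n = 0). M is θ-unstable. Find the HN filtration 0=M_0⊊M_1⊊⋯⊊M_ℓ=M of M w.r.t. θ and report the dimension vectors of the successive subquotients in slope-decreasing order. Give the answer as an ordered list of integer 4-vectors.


Interval decomposition of M: I[1,1]^2, I[1,2], I[1,4], I[4,4]^3.
HN type (ℓ=4): μ^(1)=41/2; μ^(2)=15; μ^(3)=-7; μ^(4)=-18

((0, 0, 1, 1); (0, 0, 0, 3); (0, 2, 0, 0); (4, 0, 0, 0))


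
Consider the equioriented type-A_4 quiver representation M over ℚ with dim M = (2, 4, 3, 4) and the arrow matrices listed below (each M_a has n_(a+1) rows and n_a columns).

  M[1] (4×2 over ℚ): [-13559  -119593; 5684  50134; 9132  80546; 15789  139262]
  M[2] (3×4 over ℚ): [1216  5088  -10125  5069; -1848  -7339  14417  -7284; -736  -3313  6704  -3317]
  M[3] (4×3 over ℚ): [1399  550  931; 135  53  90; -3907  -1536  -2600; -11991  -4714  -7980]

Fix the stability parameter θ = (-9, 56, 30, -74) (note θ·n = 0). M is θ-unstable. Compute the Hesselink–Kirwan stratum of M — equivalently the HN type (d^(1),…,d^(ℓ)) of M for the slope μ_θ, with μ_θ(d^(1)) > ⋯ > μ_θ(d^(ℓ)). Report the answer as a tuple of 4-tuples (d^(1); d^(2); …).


Barcode: M ≅ I[1,2], I[1,4], I[2,4]^2, I[4,4]. HN layers by μ_θ (4 steps, strictly decreasing):
  μ^(1)=56; μ^(2)=4; μ^(3)=-9; μ^(4)=-74

((0, 1, 0, 0); (0, 3, 3, 3); (2, 0, 0, 0); (0, 0, 0, 1))


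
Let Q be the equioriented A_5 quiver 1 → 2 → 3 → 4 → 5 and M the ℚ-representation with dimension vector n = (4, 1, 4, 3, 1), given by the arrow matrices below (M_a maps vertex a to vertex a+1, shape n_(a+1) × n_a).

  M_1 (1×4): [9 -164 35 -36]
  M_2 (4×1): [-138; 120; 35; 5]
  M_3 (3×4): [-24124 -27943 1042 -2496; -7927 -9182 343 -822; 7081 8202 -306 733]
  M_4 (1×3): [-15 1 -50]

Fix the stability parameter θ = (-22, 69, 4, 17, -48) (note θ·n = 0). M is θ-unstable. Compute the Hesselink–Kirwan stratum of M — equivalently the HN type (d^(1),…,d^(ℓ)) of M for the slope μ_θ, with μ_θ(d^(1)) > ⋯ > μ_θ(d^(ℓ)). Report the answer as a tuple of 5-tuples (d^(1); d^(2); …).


Interval decomposition of M: I[1,1]^3, I[1,5], I[3,3], I[3,4]^2.
HN type (ℓ=4): μ^(1)=17; μ^(2)=21/2; μ^(3)=4; μ^(4)=-22

((0, 0, 0, 2, 0); (0, 1, 1, 1, 1); (0, 0, 3, 0, 0); (4, 0, 0, 0, 0))


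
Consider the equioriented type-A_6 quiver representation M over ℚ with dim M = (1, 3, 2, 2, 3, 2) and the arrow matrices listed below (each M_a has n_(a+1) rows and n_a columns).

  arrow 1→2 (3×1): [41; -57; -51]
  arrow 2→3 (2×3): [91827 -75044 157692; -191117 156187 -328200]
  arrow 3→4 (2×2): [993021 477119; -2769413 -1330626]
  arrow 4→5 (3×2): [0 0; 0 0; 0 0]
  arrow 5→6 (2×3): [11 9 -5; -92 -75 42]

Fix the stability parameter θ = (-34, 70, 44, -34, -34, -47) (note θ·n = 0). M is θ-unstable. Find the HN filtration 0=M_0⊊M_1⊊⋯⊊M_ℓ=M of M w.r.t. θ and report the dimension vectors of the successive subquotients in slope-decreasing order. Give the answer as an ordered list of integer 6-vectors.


Via rank(M_{q-1}∘⋯∘M_p): M ≅ I[1,4], I[2,2], I[2,4], I[5,5], I[5,6]^2.
μ_θ-semistable layers: μ^(1)=70; μ^(2)=80/3; μ^(3)=-34; μ^(4)=-81/2

((0, 1, 0, 0, 0, 0); (0, 2, 2, 2, 0, 0); (1, 0, 0, 0, 1, 0); (0, 0, 0, 0, 2, 2))


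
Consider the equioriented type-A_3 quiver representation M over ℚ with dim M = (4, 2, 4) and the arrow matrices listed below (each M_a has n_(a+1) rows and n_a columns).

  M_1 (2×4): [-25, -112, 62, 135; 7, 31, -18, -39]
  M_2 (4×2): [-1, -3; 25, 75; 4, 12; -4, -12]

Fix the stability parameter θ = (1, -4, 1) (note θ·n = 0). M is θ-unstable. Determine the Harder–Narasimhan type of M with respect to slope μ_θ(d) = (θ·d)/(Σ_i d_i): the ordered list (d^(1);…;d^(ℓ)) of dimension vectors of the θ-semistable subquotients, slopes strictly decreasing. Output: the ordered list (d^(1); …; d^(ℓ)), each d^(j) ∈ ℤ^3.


Via rank(M_{q-1}∘⋯∘M_p): M ≅ I[1,1]^2, I[1,2], I[1,3], I[3,3]^3.
μ_θ-semistable layers: μ^(1)=1; μ^(2)=-3/2

((2, 0, 4); (2, 2, 0))


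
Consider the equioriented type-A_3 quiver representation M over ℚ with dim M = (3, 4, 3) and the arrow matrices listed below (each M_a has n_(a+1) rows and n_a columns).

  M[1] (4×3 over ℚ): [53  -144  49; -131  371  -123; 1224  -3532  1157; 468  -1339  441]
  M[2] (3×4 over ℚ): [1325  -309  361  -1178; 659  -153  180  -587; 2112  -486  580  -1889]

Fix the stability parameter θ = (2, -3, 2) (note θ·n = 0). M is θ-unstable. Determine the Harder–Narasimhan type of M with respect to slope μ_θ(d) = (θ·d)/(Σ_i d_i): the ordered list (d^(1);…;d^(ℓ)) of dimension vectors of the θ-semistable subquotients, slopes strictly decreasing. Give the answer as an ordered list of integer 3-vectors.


Via rank(M_{q-1}∘⋯∘M_p): M ≅ I[1,3]^3, I[2,2].
μ_θ-semistable layers: μ^(1)=2; μ^(2)=-1/2; μ^(3)=-3

((0, 0, 3); (3, 3, 0); (0, 1, 0))


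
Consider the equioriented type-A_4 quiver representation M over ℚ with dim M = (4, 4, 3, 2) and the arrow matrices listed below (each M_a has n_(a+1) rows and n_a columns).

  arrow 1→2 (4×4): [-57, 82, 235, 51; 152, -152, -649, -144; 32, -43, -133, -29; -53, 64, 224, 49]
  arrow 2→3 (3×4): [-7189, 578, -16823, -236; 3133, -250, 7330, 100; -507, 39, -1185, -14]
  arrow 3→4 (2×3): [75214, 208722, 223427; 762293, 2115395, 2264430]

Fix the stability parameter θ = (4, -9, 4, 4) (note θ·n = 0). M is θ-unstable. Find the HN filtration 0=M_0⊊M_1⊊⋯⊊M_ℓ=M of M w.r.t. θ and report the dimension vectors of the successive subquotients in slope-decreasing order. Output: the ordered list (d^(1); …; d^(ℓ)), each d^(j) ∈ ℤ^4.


Via rank(M_{q-1}∘⋯∘M_p): M ≅ I[1,1], I[1,3], I[1,4]^2, I[2,2].
μ_θ-semistable layers: μ^(1)=4; μ^(2)=-5/2; μ^(3)=-9

((1, 0, 3, 2); (3, 3, 0, 0); (0, 1, 0, 0))


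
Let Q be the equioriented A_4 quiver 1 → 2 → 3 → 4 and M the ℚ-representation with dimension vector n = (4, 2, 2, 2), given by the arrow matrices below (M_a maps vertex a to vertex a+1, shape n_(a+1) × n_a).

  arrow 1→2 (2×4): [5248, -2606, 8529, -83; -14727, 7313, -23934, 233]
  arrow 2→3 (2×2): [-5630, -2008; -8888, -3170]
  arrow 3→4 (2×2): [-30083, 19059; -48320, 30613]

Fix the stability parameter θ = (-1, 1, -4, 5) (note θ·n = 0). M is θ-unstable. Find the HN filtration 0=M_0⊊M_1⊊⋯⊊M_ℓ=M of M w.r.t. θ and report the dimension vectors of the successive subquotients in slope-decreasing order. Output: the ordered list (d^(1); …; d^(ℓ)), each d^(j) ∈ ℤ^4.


Via rank(M_{q-1}∘⋯∘M_p): M ≅ I[1,1]^2, I[1,4]^2.
μ_θ-semistable layers: μ^(1)=5; μ^(2)=-1; μ^(3)=-4/3

((0, 0, 0, 2); (2, 0, 0, 0); (2, 2, 2, 0))


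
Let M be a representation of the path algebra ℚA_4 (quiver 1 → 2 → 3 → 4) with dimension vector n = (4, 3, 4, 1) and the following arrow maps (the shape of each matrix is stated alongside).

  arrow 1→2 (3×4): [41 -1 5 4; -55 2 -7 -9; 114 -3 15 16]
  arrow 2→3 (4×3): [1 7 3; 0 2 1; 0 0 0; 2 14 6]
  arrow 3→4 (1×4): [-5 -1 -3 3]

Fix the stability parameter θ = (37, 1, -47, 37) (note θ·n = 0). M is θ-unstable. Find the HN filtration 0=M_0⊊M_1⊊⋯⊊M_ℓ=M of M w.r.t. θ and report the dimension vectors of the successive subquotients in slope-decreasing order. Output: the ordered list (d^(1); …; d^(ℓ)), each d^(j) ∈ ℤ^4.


Barcode: M ≅ I[1,1], I[1,2], I[1,3], I[1,4], I[3,3]^2. HN layers by μ_θ (4 steps, strictly decreasing):
  μ^(1)=37; μ^(2)=19; μ^(3)=-3; μ^(4)=-47

((1, 0, 0, 1); (1, 1, 0, 0); (2, 2, 2, 0); (0, 0, 2, 0))


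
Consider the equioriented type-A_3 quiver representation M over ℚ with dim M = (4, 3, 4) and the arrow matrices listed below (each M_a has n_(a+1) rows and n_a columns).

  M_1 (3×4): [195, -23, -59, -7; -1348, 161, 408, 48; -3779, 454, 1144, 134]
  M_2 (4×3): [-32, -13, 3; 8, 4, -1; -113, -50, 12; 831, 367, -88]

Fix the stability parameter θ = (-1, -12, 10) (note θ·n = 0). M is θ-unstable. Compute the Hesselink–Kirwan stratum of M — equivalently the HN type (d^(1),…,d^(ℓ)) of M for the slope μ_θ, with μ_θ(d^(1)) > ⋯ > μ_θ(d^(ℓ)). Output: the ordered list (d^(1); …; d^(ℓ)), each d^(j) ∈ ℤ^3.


Interval decomposition of M: I[1,1], I[1,3]^3, I[3,3].
HN type (ℓ=3): μ^(1)=10; μ^(2)=-1; μ^(3)=-13/2

((0, 0, 4); (1, 0, 0); (3, 3, 0))


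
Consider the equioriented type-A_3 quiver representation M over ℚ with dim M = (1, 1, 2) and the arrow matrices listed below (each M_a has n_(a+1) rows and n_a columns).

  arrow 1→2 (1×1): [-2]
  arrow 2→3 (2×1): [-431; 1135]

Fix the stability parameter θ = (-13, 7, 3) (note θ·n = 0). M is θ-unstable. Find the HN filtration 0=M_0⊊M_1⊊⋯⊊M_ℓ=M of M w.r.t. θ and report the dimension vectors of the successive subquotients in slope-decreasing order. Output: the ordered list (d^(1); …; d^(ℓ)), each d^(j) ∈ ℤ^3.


Barcode: M ≅ I[1,3], I[3,3]. HN layers by μ_θ (3 steps, strictly decreasing):
  μ^(1)=5; μ^(2)=3; μ^(3)=-13

((0, 1, 1); (0, 0, 1); (1, 0, 0))


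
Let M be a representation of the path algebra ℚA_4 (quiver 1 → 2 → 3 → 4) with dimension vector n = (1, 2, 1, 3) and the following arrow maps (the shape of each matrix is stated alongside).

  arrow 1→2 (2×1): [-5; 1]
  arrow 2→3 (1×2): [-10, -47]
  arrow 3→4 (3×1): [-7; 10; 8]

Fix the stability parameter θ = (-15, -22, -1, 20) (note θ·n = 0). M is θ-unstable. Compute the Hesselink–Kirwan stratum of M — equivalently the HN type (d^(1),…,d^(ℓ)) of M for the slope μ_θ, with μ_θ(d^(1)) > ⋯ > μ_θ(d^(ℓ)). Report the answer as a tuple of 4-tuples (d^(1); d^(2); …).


Via rank(M_{q-1}∘⋯∘M_p): M ≅ I[1,4], I[2,2], I[4,4]^2.
μ_θ-semistable layers: μ^(1)=20; μ^(2)=-1; μ^(3)=-37/2; μ^(4)=-22

((0, 0, 0, 3); (0, 0, 1, 0); (1, 1, 0, 0); (0, 1, 0, 0))


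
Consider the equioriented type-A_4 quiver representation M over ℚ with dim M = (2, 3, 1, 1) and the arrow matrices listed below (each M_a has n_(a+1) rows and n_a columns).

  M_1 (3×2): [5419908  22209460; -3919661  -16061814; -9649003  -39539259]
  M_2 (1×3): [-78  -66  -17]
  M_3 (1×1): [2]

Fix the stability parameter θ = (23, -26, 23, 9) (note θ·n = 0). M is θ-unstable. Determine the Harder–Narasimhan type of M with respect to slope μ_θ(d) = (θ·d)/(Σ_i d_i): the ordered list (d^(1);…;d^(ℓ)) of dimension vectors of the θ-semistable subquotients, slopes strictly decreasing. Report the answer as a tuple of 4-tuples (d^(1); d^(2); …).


Barcode: M ≅ I[1,2], I[1,4], I[2,2]. HN layers by μ_θ (3 steps, strictly decreasing):
  μ^(1)=16; μ^(2)=-3/2; μ^(3)=-26

((0, 0, 1, 1); (2, 2, 0, 0); (0, 1, 0, 0))


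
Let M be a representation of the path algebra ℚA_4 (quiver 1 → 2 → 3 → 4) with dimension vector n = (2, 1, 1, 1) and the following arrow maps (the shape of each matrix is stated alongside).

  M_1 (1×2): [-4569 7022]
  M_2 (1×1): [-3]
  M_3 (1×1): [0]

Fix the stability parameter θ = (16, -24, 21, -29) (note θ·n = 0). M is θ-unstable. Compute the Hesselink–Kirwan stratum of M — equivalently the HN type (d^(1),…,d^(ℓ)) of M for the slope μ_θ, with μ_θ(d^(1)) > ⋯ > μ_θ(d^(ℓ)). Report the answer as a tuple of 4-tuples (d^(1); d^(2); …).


Interval decomposition of M: I[1,1], I[1,3], I[4,4].
HN type (ℓ=4): μ^(1)=21; μ^(2)=16; μ^(3)=-4; μ^(4)=-29

((0, 0, 1, 0); (1, 0, 0, 0); (1, 1, 0, 0); (0, 0, 0, 1))


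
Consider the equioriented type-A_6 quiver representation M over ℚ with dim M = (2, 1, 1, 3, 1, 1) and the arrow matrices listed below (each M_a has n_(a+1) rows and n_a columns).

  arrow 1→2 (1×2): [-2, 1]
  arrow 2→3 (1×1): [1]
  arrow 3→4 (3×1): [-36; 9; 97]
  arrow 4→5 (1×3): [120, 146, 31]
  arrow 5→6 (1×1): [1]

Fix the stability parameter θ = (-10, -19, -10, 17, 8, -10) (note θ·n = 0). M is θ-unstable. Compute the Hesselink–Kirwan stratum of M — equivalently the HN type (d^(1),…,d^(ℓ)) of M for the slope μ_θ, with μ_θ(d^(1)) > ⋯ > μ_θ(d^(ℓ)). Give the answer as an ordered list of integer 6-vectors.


Barcode: M ≅ I[1,1], I[1,6], I[4,4]^2. HN layers by μ_θ (4 steps, strictly decreasing):
  μ^(1)=17; μ^(2)=5; μ^(3)=-10; μ^(4)=-29/2

((0, 0, 0, 2, 0, 0); (0, 0, 0, 1, 1, 1); (1, 0, 1, 0, 0, 0); (1, 1, 0, 0, 0, 0))


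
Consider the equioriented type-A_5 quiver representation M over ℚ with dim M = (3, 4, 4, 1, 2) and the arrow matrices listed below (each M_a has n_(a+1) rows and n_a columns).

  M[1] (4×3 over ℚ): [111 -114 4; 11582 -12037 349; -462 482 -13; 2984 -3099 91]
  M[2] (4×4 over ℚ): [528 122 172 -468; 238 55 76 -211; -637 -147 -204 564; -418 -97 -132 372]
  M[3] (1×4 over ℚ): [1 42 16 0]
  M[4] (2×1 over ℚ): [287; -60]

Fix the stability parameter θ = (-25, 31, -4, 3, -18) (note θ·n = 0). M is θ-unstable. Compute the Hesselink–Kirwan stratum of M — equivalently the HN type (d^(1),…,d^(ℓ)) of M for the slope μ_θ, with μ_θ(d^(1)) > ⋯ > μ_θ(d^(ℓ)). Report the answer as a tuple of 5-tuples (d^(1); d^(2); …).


Interval decomposition of M: I[1,3]^2, I[1,5], I[2,3], I[5,5].
HN type (ℓ=4): μ^(1)=27/2; μ^(2)=3; μ^(3)=-18; μ^(4)=-25

((0, 3, 3, 0, 0); (0, 1, 1, 1, 1); (0, 0, 0, 0, 1); (3, 0, 0, 0, 0))


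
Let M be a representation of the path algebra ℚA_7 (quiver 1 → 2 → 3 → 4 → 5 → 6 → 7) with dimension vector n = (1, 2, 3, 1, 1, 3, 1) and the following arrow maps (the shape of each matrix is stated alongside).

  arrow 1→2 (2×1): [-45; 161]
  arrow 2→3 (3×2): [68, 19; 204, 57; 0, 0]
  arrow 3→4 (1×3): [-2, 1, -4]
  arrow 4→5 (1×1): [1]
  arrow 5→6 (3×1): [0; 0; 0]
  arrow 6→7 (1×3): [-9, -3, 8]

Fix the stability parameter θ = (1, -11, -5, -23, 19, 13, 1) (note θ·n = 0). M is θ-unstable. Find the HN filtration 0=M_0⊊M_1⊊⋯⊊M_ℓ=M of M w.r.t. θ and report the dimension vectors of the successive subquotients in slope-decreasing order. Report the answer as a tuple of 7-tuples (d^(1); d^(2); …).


Interval decomposition of M: I[1,5], I[2,2], I[3,3]^2, I[6,6]^2, I[6,7].
HN type (ℓ=6): μ^(1)=19; μ^(2)=13; μ^(3)=7; μ^(4)=-5; μ^(5)=-19/2; μ^(6)=-11

((0, 0, 0, 0, 1, 0, 0); (0, 0, 0, 0, 0, 2, 0); (0, 0, 0, 0, 0, 1, 1); (0, 0, 2, 0, 0, 0, 0); (1, 1, 1, 1, 0, 0, 0); (0, 1, 0, 0, 0, 0, 0))


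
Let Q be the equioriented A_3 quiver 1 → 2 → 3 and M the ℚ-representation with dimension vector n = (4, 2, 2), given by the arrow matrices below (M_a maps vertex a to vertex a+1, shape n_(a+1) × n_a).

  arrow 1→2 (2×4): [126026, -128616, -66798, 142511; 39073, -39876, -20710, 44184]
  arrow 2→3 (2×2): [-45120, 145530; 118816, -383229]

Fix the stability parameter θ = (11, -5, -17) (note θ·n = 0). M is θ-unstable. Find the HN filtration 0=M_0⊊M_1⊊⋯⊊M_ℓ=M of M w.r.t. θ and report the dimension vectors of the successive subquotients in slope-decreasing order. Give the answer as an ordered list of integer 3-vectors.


Via rank(M_{q-1}∘⋯∘M_p): M ≅ I[1,1]^2, I[1,2], I[1,3], I[3,3].
μ_θ-semistable layers: μ^(1)=11; μ^(2)=3; μ^(3)=-11/3; μ^(4)=-17

((2, 0, 0); (1, 1, 0); (1, 1, 1); (0, 0, 1))


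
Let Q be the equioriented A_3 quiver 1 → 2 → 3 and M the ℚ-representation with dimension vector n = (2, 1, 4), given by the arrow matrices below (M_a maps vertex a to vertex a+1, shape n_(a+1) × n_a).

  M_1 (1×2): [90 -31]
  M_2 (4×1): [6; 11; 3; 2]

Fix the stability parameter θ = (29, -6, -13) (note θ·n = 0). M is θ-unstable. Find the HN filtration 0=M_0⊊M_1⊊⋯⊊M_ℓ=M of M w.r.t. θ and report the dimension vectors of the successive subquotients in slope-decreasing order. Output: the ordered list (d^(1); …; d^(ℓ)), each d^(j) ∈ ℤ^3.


Via rank(M_{q-1}∘⋯∘M_p): M ≅ I[1,1], I[1,3], I[3,3]^3.
μ_θ-semistable layers: μ^(1)=29; μ^(2)=10/3; μ^(3)=-13

((1, 0, 0); (1, 1, 1); (0, 0, 3))


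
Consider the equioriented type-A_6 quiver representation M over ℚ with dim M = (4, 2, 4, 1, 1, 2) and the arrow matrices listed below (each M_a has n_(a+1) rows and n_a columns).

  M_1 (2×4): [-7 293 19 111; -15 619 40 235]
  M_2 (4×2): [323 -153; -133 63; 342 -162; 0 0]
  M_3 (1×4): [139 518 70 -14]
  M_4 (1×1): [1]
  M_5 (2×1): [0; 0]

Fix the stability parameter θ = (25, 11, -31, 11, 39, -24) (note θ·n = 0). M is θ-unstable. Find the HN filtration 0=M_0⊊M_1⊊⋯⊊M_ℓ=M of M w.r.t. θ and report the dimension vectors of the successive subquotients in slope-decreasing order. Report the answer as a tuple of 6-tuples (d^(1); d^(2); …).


Via rank(M_{q-1}∘⋯∘M_p): M ≅ I[1,1]^2, I[1,2], I[1,5], I[3,3]^3, I[6,6]^2.
μ_θ-semistable layers: μ^(1)=39; μ^(2)=25; μ^(3)=18; μ^(4)=11; μ^(5)=5/3; μ^(6)=-24; μ^(7)=-31

((0, 0, 0, 0, 1, 0); (2, 0, 0, 0, 0, 0); (1, 1, 0, 0, 0, 0); (0, 0, 0, 1, 0, 0); (1, 1, 1, 0, 0, 0); (0, 0, 0, 0, 0, 2); (0, 0, 3, 0, 0, 0))


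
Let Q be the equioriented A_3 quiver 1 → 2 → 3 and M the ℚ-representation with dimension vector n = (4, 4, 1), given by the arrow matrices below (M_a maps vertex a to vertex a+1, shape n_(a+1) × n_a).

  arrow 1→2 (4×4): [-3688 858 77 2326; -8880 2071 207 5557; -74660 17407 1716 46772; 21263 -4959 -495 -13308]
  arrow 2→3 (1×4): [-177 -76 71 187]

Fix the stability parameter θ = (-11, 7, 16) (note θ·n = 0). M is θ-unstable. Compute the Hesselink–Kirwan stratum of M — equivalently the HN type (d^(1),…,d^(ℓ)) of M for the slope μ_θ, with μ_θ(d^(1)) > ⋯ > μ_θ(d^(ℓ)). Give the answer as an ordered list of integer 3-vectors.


Interval decomposition of M: I[1,2]^3, I[1,3].
HN type (ℓ=3): μ^(1)=16; μ^(2)=7; μ^(3)=-11

((0, 0, 1); (0, 4, 0); (4, 0, 0))


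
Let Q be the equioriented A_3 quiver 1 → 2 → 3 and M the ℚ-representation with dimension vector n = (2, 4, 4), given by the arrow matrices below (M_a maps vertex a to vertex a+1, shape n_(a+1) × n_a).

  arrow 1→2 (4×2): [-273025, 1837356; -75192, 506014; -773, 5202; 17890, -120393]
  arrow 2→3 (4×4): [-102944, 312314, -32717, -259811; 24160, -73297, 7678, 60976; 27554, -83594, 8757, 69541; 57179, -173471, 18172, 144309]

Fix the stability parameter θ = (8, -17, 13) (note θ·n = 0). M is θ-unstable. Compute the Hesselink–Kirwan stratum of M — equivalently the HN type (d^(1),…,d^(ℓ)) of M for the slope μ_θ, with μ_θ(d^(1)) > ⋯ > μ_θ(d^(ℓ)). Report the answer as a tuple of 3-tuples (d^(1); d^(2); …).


Barcode: M ≅ I[1,2], I[1,3], I[2,3]^2, I[3,3]. HN layers by μ_θ (3 steps, strictly decreasing):
  μ^(1)=13; μ^(2)=-9/2; μ^(3)=-17

((0, 0, 4); (2, 2, 0); (0, 2, 0))


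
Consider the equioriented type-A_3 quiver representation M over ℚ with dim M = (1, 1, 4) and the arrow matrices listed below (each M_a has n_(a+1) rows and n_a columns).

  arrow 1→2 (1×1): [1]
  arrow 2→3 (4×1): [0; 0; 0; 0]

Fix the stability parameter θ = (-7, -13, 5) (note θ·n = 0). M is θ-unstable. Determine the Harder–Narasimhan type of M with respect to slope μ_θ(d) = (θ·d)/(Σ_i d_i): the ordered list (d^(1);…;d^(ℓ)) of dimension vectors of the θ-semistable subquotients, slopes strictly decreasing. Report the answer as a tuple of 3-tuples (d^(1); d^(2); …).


Via rank(M_{q-1}∘⋯∘M_p): M ≅ I[1,2], I[3,3]^4.
μ_θ-semistable layers: μ^(1)=5; μ^(2)=-10

((0, 0, 4); (1, 1, 0))


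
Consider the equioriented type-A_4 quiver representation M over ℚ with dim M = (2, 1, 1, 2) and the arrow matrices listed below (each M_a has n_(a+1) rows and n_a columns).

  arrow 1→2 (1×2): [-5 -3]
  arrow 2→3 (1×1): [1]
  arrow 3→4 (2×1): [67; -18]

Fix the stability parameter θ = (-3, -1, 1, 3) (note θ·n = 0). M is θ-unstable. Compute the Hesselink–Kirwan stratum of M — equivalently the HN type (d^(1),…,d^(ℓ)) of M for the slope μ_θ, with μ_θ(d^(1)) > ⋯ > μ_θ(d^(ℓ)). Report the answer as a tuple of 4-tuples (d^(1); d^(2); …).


Barcode: M ≅ I[1,1], I[1,4], I[4,4]. HN layers by μ_θ (4 steps, strictly decreasing):
  μ^(1)=3; μ^(2)=1; μ^(3)=-1; μ^(4)=-3

((0, 0, 0, 2); (0, 0, 1, 0); (0, 1, 0, 0); (2, 0, 0, 0))


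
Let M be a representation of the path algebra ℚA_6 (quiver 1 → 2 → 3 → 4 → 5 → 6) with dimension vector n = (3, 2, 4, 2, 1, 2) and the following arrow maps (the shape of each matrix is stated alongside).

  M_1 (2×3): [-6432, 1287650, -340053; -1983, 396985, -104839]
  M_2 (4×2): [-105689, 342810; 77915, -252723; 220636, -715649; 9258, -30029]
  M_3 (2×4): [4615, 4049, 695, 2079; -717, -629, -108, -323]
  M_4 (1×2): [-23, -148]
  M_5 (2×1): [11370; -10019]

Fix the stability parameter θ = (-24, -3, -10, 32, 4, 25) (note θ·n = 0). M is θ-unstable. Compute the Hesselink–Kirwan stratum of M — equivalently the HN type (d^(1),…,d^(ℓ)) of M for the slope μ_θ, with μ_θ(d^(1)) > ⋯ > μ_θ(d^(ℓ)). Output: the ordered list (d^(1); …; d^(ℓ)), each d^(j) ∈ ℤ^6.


Via rank(M_{q-1}∘⋯∘M_p): M ≅ I[1,1], I[1,3], I[1,6], I[3,3], I[3,4], I[6,6].
μ_θ-semistable layers: μ^(1)=32; μ^(2)=25; μ^(3)=18; μ^(4)=-13/2; μ^(5)=-10; μ^(6)=-24

((0, 0, 0, 1, 0, 0); (0, 0, 0, 0, 0, 2); (0, 0, 0, 1, 1, 0); (0, 2, 2, 0, 0, 0); (0, 0, 2, 0, 0, 0); (3, 0, 0, 0, 0, 0))


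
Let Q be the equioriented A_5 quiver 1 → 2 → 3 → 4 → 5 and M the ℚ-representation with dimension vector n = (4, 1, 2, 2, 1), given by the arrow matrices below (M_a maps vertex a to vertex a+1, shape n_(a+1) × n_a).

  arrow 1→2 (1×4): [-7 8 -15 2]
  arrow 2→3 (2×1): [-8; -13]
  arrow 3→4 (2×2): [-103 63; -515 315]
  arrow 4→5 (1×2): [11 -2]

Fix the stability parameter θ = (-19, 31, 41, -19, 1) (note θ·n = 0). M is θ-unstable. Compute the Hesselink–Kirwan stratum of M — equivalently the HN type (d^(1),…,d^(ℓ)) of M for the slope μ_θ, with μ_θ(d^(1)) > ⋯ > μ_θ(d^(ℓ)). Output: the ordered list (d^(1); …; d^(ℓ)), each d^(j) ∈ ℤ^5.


Interval decomposition of M: I[1,1]^3, I[1,5], I[3,3], I[4,4].
HN type (ℓ=3): μ^(1)=41; μ^(2)=27/2; μ^(3)=-19

((0, 0, 1, 0, 0); (0, 1, 1, 1, 1); (4, 0, 0, 1, 0))


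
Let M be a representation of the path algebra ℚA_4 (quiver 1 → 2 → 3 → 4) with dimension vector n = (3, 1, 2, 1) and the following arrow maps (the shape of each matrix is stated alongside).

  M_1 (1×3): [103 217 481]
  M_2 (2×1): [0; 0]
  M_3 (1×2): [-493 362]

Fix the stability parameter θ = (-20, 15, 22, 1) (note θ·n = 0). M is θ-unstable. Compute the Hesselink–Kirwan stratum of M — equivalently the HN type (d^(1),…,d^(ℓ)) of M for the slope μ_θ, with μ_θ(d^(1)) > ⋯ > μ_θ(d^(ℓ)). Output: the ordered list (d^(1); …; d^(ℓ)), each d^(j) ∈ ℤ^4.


Interval decomposition of M: I[1,1]^2, I[1,2], I[3,3], I[3,4].
HN type (ℓ=4): μ^(1)=22; μ^(2)=15; μ^(3)=23/2; μ^(4)=-20

((0, 0, 1, 0); (0, 1, 0, 0); (0, 0, 1, 1); (3, 0, 0, 0))


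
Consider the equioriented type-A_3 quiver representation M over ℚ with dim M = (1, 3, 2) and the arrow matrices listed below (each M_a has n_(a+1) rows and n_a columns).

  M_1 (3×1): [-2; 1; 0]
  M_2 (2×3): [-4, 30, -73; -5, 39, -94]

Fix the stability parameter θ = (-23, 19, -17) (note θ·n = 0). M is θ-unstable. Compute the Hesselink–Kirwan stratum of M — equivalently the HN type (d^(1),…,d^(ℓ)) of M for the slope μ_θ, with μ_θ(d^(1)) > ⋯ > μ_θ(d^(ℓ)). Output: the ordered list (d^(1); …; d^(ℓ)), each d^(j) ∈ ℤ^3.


Interval decomposition of M: I[1,3], I[2,2], I[2,3].
HN type (ℓ=3): μ^(1)=19; μ^(2)=1; μ^(3)=-23

((0, 1, 0); (0, 2, 2); (1, 0, 0))


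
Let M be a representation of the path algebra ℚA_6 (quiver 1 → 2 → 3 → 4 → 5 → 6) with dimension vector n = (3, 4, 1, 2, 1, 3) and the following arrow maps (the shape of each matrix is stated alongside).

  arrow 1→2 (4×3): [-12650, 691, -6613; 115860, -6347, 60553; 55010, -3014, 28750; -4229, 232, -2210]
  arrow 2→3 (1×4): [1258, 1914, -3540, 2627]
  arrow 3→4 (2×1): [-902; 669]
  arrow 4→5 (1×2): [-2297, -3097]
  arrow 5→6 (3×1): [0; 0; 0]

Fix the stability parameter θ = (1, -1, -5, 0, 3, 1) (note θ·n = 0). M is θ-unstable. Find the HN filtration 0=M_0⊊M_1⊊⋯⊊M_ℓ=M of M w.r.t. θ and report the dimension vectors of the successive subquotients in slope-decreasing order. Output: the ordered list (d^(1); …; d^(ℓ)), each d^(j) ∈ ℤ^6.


Barcode: M ≅ I[1,2]^2, I[1,5], I[2,2], I[4,4], I[6,6]^3. HN layers by μ_θ (5 steps, strictly decreasing):
  μ^(1)=3; μ^(2)=1; μ^(3)=0; μ^(4)=-1; μ^(5)=-5/3

((0, 0, 0, 0, 1, 0); (0, 0, 0, 0, 0, 3); (2, 2, 0, 2, 0, 0); (0, 1, 0, 0, 0, 0); (1, 1, 1, 0, 0, 0))


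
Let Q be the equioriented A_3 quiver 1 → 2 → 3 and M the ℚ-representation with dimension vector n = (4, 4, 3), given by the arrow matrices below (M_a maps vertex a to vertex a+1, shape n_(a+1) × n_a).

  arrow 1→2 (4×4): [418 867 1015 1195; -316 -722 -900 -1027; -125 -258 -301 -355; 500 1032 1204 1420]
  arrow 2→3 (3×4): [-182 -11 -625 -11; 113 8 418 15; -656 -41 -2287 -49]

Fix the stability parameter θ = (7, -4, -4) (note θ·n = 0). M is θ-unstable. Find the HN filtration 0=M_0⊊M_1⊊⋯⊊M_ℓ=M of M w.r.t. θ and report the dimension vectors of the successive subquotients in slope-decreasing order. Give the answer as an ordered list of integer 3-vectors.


Barcode: M ≅ I[1,1], I[1,2], I[1,3]^2, I[2,3]. HN layers by μ_θ (4 steps, strictly decreasing):
  μ^(1)=7; μ^(2)=3/2; μ^(3)=-1/3; μ^(4)=-4

((1, 0, 0); (1, 1, 0); (2, 2, 2); (0, 1, 1))


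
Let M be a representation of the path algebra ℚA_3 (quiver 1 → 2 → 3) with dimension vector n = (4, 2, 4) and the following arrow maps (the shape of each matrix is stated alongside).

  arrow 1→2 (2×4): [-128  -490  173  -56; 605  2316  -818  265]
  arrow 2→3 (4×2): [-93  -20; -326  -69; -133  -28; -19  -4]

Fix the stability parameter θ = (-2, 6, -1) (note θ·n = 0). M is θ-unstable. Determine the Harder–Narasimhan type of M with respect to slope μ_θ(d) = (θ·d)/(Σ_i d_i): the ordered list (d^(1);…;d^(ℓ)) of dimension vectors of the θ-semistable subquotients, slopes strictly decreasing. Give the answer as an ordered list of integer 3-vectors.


Barcode: M ≅ I[1,1]^2, I[1,3]^2, I[3,3]^2. HN layers by μ_θ (3 steps, strictly decreasing):
  μ^(1)=5/2; μ^(2)=-1; μ^(3)=-2

((0, 2, 2); (0, 0, 2); (4, 0, 0))


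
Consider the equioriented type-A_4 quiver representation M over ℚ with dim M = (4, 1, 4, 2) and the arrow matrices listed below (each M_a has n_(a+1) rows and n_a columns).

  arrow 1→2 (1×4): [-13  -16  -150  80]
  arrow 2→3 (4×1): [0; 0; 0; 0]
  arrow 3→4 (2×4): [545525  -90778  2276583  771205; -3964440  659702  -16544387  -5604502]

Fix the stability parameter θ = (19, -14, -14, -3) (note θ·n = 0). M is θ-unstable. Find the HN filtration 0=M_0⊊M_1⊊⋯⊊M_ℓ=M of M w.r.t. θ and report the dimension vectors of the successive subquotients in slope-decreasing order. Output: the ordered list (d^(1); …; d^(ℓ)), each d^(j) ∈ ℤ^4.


Via rank(M_{q-1}∘⋯∘M_p): M ≅ I[1,1]^3, I[1,2], I[3,3]^2, I[3,4]^2.
μ_θ-semistable layers: μ^(1)=19; μ^(2)=5/2; μ^(3)=-3; μ^(4)=-14

((3, 0, 0, 0); (1, 1, 0, 0); (0, 0, 0, 2); (0, 0, 4, 0))


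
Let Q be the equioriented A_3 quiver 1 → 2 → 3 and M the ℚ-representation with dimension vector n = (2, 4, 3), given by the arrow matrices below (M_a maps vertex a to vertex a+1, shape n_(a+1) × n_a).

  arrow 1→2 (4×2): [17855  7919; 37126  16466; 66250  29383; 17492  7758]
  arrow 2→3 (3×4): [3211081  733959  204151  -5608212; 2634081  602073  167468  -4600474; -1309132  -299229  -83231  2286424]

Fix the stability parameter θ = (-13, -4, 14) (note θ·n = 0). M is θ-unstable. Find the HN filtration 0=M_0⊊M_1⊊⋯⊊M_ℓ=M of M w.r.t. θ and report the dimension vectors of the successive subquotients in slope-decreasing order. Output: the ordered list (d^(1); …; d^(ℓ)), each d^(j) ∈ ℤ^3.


Interval decomposition of M: I[1,3]^2, I[2,2], I[2,3].
HN type (ℓ=3): μ^(1)=14; μ^(2)=-4; μ^(3)=-13

((0, 0, 3); (0, 4, 0); (2, 0, 0))


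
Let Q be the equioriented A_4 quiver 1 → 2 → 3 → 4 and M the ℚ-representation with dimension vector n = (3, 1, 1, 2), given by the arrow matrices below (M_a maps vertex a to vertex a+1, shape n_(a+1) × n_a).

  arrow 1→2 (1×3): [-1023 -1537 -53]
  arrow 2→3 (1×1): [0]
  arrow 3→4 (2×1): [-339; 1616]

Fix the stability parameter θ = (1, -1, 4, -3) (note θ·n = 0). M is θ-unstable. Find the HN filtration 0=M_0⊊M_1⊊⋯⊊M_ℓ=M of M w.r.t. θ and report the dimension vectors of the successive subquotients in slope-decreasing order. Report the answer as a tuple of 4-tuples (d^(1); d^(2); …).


Via rank(M_{q-1}∘⋯∘M_p): M ≅ I[1,1]^2, I[1,2], I[3,4], I[4,4].
μ_θ-semistable layers: μ^(1)=1; μ^(2)=1/2; μ^(3)=0; μ^(4)=-3

((2, 0, 0, 0); (0, 0, 1, 1); (1, 1, 0, 0); (0, 0, 0, 1))


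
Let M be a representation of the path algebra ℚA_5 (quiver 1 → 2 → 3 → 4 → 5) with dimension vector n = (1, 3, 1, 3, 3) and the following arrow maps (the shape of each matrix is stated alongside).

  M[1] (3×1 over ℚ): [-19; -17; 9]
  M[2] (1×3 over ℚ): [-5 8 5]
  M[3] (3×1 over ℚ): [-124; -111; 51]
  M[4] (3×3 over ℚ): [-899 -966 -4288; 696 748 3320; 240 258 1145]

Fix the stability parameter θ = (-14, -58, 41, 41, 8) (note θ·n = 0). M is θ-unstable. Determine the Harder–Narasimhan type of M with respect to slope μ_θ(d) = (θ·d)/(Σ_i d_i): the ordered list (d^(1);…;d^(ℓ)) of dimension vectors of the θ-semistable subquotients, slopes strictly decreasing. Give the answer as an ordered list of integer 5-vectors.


Interval decomposition of M: I[1,5], I[2,2]^2, I[4,5]^2.
HN type (ℓ=4): μ^(1)=30; μ^(2)=49/2; μ^(3)=-36; μ^(4)=-58

((0, 0, 1, 1, 1); (0, 0, 0, 2, 2); (1, 1, 0, 0, 0); (0, 2, 0, 0, 0))
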